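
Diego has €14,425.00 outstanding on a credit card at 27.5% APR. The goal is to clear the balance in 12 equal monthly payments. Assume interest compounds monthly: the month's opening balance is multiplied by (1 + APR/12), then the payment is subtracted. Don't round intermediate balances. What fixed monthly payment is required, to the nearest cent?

€1,388.57

Monthly rate r = 27.5%/12 = 2.29167% = 0.0229167.
Level-payment amortization: P = B₀·r / (1 − (1+r)^(−n)) = 14425.00·0.0229167 / (1 − 1.02292^(−12)).
Denominator 1 − (1+r)^(−12) = 0.23806672.
P = 330.573 / 0.23806672 ≈ 1388.57.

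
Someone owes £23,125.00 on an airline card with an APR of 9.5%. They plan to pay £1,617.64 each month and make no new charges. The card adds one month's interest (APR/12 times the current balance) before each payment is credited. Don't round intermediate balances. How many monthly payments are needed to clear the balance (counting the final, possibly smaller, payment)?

Monthly rate r = 9.5%/12 = 0.791667% = 0.00791667.
Recurrence: B ← B·(1+r) − £1,617.64.
Month 1: interest £183.07; balance after payment £21,690.43.
Month 2: interest £171.72; balance after payment £20,244.51.
Closed form: n = −ln(1 − rB₀/P)/ln(1+r) = −ln(0.88683)/ln(1.00792) ≈ 15.231, so the balance reaches zero during payment 16.

16 months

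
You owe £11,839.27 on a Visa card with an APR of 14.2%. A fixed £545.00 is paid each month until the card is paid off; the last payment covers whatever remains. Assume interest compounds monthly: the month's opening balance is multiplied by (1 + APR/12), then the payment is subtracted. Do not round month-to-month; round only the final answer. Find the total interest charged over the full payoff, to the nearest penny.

£1,927.37

Monthly rate r = 14.2%/12 = 1.18333% = 0.0118333.
Payoff takes n = ⌈−ln(1 − rB₀/P)/ln(1+r)⌉ = ⌈25.259⌉ = 26 payments; the last is £141.64.
Total paid = 25·£545.00 + £141.64 = £13,766.64.
Total interest = total paid − principal = £13,766.64 − £11,839.27 = £1,927.37.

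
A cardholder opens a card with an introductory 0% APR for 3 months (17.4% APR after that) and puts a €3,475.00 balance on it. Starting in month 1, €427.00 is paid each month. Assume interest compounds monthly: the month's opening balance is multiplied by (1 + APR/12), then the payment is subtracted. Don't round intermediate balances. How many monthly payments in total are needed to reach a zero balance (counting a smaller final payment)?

Promo months 1–3 at r₀ = 0%/12 = 0; months 4+ at r₁ = 17.4%/12 = 0.0145.
After month 3 (no interest yet): B = €3,475.00 − 3·€427.00 = €2,194.00.
Then at r₁ with €427.00/mo: n₂ = −ln(1 − r₁·B/P)/ln(1+r₁) ≈ 5.38 → 6 more payments.

9 payments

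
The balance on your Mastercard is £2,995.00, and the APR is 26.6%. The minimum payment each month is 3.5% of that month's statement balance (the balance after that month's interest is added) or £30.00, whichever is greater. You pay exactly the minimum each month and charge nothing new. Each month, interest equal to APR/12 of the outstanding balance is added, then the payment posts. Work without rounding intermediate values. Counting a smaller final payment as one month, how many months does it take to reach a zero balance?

Monthly rate r = 26.6%/12 = 2.21667% = 0.0221667.
While 3.5% of the post-interest balance exceeds £30.00, each month B ← (B·(1+r))·(1 − 0.035), i.e. B shrinks by the factor (1+r)·0.965 = 0.98639.
This holds for months 1–93. Entering month 94 the balance is £837.45; 3.5% of the post-interest balance is now below £30.00, so the flat £30.00 minimum applies from here.
From month 94 a fixed £30.00 at rate r clears £837.45 in 44 more payments. Total: 93 + 44 = 137 months.

137 months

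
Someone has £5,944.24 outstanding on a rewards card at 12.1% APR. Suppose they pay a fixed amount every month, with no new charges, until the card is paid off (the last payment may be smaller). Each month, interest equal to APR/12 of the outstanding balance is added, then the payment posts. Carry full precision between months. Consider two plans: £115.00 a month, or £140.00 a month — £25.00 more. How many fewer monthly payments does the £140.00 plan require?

Monthly rate r = 12.1%/12 = 1.00833% = 0.0100833.
At £115.00/mo: n = ⌈−ln(1 − rB₀/P)/ln(1+r)⌉ = 74 payments (last £46.80); total interest = total paid − £5,944.24 = £2,497.56.
At £140.00/mo: 56 payments (last £98.27); total interest £1,854.03.
Payments saved = 74 − 56 = 18.

18 fewer payments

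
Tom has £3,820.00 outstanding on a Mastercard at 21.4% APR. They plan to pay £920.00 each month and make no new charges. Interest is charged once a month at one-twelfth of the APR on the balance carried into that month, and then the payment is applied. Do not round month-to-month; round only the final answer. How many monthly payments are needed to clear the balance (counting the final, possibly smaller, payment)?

Monthly rate r = 21.4%/12 = 1.78333% = 0.0178333.
Recurrence: B ← B·(1+r) − £920.00.
Month 1: interest £68.12; balance after payment £2,968.12.
Month 2: interest £52.93; balance after payment £2,101.05.
Month 3: interest £37.47; balance after payment £1,218.52.
Month 4: interest £21.73; balance after payment £320.25.
Month 5: interest £5.71; balance after payment £0.00.

5 months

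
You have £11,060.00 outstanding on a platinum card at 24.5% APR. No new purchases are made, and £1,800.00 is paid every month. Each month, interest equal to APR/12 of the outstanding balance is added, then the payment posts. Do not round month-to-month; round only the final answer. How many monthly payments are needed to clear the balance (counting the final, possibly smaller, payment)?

7 payments

Monthly rate r = 24.5%/12 = 2.04167% = 0.0204167.
Recurrence: B ← B·(1+r) − £1,800.00.
Month 1: interest £225.81; balance after payment £9,485.81.
Month 2: interest £193.67; balance after payment £7,879.48.
Closed form: n = −ln(1 − rB₀/P)/ln(1+r) = −ln(0.87455)/ln(1.02042) ≈ 6.632, so the balance reaches zero during payment 7.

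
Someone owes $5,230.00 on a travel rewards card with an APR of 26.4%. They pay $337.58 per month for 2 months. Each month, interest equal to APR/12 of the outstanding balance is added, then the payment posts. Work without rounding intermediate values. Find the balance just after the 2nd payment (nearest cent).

Monthly rate r = 26.4%/12 = 2.2% = 0.022.
Each month: B ← B·(1+r) − $337.58.
Month 1: interest $115.06; balance after payment $5,007.48.
Month 2: interest $110.16; balance after payment $4,780.06.

$4,780.06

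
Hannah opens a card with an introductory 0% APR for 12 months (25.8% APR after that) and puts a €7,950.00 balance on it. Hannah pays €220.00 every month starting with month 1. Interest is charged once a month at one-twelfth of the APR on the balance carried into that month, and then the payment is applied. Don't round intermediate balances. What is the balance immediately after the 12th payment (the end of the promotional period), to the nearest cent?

€5,310.00

Promo months 1–12 at r₀ = 0%/12 = 0; months 13+ at r₁ = 25.8%/12 = 0.0215.
After month 12 (no interest yet): B = €7,950.00 − 12·€220.00 = €5,310.00.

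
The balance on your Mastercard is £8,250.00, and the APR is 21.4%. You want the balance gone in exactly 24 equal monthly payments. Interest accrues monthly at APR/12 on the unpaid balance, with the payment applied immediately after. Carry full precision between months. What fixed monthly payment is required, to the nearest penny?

£425.55

Monthly rate r = 21.4%/12 = 1.78333% = 0.0178333.
Level-payment amortization: P = B₀·r / (1 − (1+r)^(−n)) = 8250.00·0.0178333 / (1 − 1.01783^(−24)).
Denominator 1 − (1+r)^(−24) = 0.345725598.
P = 147.125 / 0.345725598 ≈ 425.55.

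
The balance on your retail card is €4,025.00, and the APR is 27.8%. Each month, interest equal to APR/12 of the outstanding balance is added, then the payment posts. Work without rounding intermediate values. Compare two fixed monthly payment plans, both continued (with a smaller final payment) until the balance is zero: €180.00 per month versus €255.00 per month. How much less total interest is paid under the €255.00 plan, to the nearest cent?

Monthly rate r = 27.8%/12 = 2.31667% = 0.0231667.
At €180.00/mo: n = ⌈−ln(1 − rB₀/P)/ln(1+r)⌉ = 32 payments (last €156.67); total interest = total paid − €4,025.00 = €1,711.67.
At €255.00/mo: 20 payments (last €223.45); total interest €1,043.45.
Interest saved = €1,711.67 − €1,043.45 = €668.22.

€668.22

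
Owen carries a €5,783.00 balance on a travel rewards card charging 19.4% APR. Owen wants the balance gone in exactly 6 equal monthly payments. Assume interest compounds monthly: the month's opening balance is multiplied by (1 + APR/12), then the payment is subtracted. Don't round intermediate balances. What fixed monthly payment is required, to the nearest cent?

Monthly rate r = 19.4%/12 = 1.61667% = 0.0161667.
Level-payment amortization: P = B₀·r / (1 − (1+r)^(−n)) = 5783.00·0.0161667 / (1 − 1.01617^(−6)).
Denominator 1 − (1+r)^(−6) = 0.0917396988.
P = 93.4918 / 0.0917396988 ≈ 1019.10.

€1,019.10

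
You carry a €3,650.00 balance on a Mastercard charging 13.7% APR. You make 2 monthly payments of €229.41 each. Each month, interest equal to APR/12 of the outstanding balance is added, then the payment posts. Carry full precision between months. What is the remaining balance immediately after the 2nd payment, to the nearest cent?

€3,272.38

Monthly rate r = 13.7%/12 = 1.14167% = 0.0114167.
Each month: B ← B·(1+r) − €229.41.
Month 1: interest €41.67; balance after payment €3,462.26.
Month 2: interest €39.53; balance after payment €3,272.38.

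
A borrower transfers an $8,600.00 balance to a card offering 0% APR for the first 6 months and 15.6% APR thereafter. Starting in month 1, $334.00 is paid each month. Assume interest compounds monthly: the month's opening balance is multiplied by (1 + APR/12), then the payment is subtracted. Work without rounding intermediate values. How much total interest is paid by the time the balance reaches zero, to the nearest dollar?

Promo months 1–6 at r₀ = 0%/12 = 0; months 7+ at r₁ = 15.6%/12 = 0.013.
After month 6 (no interest yet): B = $8,600.00 − 6·$334.00 = $6,596.00.
Then at r₁ with $334.00/mo: n₂ = −ln(1 − r₁·B/P)/ln(1+r₁) ≈ 22.97 → 23 more payments.
Total paid = 28·$334.00 + $324.32 = $9,676.32; interest = $9,676.32 − $8,600.00 = $1,076.32.

$1,076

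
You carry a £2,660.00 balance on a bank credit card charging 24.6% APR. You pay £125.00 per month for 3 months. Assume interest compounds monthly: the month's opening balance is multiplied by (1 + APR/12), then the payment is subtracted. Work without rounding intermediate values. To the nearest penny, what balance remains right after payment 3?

£2,444.23

Monthly rate r = 24.6%/12 = 2.05% = 0.0205.
Each month: B ← B·(1+r) − £125.00.
Month 1: interest £54.53; balance after payment £2,589.53.
Month 2: interest £53.09; balance after payment £2,517.62.
Month 3: interest £51.61; balance after payment £2,444.23.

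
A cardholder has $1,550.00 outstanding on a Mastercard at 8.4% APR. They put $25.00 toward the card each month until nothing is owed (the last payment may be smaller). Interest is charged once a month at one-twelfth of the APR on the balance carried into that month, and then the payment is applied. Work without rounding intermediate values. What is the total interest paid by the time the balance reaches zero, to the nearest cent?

Monthly rate r = 8.4%/12 = 0.7% = 0.007.
Payoff takes n = ⌈−ln(1 − rB₀/P)/ln(1+r)⌉ = ⌈81.593⌉ = 82 payments; the last is $14.85.
Total paid = 81·$25.00 + $14.85 = $2,039.85.
Total interest = total paid − principal = $2,039.85 − $1,550.00 = $489.85.

$489.85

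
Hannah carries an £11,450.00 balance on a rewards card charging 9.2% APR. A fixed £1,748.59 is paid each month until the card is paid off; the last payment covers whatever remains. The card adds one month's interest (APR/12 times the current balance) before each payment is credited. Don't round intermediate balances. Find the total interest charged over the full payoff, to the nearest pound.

Monthly rate r = 9.2%/12 = 0.766667% = 0.00766667.
Payoff takes n = ⌈−ln(1 − rB₀/P)/ln(1+r)⌉ = ⌈6.744⌉ = 7 payments; the last is £1,302.11.
Total paid = 6·£1,748.59 + £1,302.11 = £11,793.65.
Total interest = total paid − principal = £11,793.65 − £11,450.00 = £343.65.

£344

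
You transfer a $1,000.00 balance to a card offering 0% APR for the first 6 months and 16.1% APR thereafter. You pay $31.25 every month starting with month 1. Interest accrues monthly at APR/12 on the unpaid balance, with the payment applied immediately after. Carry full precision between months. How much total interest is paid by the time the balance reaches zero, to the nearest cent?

$193.42

Promo months 1–6 at r₀ = 0%/12 = 0; months 7+ at r₁ = 16.1%/12 = 0.0134167.
After month 6 (no interest yet): B = $1,000.00 − 6·$31.25 = $812.50.
Then at r₁ with $31.25/mo: n₂ = −ln(1 − r₁·B/P)/ln(1+r₁) ≈ 32.19 → 33 more payments.
Total paid = 38·$31.25 + $5.92 = $1,193.42; interest = $1,193.42 − $1,000.00 = $193.42.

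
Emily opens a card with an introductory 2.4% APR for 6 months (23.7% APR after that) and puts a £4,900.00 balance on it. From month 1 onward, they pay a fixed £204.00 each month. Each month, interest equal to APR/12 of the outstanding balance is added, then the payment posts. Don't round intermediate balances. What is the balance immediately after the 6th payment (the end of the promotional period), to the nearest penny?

£3,728.96

Promo months 1–6 at r₀ = 2.4%/12 = 0.002; months 7+ at r₁ = 23.7%/12 = 0.01975.
After month 6: iterate B ← B·(1+r₀) − £204.00 for 6 months → £3,728.96.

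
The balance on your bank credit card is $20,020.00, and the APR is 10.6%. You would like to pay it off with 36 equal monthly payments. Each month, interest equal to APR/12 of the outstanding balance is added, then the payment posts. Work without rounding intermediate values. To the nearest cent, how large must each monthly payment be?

$651.64

Monthly rate r = 10.6%/12 = 0.883333% = 0.00883333.
Level-payment amortization: P = B₀·r / (1 − (1+r)^(−n)) = 20020.00·0.00883333 / (1 − 1.00883^(−36)).
Denominator 1 − (1+r)^(−36) = 0.271380562.
P = 176.843 / 0.271380562 ≈ 651.64.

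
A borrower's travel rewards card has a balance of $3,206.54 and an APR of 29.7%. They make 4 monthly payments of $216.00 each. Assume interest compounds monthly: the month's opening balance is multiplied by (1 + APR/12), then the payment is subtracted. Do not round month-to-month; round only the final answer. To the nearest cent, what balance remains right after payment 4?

$2,639.36

Monthly rate r = 29.7%/12 = 2.475% = 0.02475.
Each month: B ← B·(1+r) − $216.00.
Month 1: interest $79.36; balance after payment $3,069.90.
Month 2: interest $75.98; balance after payment $2,929.88.
Month 3: interest $72.51; balance after payment $2,786.40.
Month 4: interest $68.96; balance after payment $2,639.36.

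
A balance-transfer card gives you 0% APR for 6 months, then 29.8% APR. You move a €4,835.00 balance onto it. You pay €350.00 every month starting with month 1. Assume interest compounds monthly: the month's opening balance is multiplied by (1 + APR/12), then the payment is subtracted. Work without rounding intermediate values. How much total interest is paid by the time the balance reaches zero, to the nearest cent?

Promo months 1–6 at r₀ = 0%/12 = 0; months 7+ at r₁ = 29.8%/12 = 0.0248333.
After month 6 (no interest yet): B = €4,835.00 − 6·€350.00 = €2,735.00.
Then at r₁ with €350.00/mo: n₂ = −ln(1 − r₁·B/P)/ln(1+r₁) ≈ 8.79 → 9 more payments.
Total paid = 14·€350.00 + €278.92 = €5,178.92; interest = €5,178.92 − €4,835.00 = €343.92.

€343.92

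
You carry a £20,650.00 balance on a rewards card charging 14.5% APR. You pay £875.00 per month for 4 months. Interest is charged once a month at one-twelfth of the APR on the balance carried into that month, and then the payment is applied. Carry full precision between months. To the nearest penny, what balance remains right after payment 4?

Monthly rate r = 14.5%/12 = 1.20833% = 0.0120833.
Each month: B ← B·(1+r) − £875.00.
Month 1: interest £249.52; balance after payment £20,024.52.
Month 2: interest £241.96; balance after payment £19,391.48.
Month 3: interest £234.31; balance after payment £18,750.80.
Month 4: interest £226.57; balance after payment £18,102.37.

£18,102.37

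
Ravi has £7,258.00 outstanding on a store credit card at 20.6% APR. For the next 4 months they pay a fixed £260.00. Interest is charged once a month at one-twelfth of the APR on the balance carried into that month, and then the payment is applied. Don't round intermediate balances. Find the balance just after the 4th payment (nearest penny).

£6,702.28

Monthly rate r = 20.6%/12 = 1.71667% = 0.0171667.
Each month: B ← B·(1+r) − £260.00.
Month 1: interest £124.60; balance after payment £7,122.60.
Month 2: interest £122.27; balance after payment £6,984.87.
Month 3: interest £119.91; balance after payment £6,844.77.
Month 4: interest £117.50; balance after payment £6,702.28.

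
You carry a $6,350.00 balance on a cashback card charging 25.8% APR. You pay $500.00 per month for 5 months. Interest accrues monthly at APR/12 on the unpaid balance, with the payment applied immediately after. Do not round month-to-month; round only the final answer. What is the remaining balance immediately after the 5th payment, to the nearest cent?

Monthly rate r = 25.8%/12 = 2.15% = 0.0215.
Each month: B ← B·(1+r) − $500.00.
Month 1: interest $136.53; balance after payment $5,986.52.
Month 2: interest $128.71; balance after payment $5,615.24.
Month 3: interest $120.73; balance after payment $5,235.96.
Month 4: interest $112.57; balance after payment $4,848.54.
Month 5: interest $104.24; balance after payment $4,452.78.

$4,452.78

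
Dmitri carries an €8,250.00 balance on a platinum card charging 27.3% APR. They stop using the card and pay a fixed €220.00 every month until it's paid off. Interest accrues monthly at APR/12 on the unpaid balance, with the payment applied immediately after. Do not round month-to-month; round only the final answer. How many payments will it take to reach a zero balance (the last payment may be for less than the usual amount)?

Monthly rate r = 27.3%/12 = 2.275% = 0.02275.
Recurrence: B ← B·(1+r) − €220.00.
Month 1: interest €187.69; balance after payment €8,217.69.
Month 2: interest €186.95; balance after payment €8,184.64.
Closed form: n = −ln(1 − rB₀/P)/ln(1+r) = −ln(0.14687)/ln(1.02275) ≈ 85.271, so the balance reaches zero during payment 86.

86 payments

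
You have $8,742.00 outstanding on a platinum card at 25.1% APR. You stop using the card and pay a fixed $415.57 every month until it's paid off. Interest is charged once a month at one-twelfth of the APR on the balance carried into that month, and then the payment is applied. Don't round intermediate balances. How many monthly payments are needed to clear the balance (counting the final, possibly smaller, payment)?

Monthly rate r = 25.1%/12 = 2.09167% = 0.0209167.
Recurrence: B ← B·(1+r) − $415.57.
Month 1: interest $182.85; balance after payment $8,509.28.
Month 2: interest $177.99; balance after payment $8,271.70.
Closed form: n = −ln(1 − rB₀/P)/ln(1+r) = −ln(0.55999)/ln(1.02092) ≈ 28.010, so the balance reaches zero during payment 29.

29 months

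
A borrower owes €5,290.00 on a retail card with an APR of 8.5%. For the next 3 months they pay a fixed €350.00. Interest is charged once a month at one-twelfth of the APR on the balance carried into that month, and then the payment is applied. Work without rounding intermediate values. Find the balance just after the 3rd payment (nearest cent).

Monthly rate r = 8.5%/12 = 0.708333% = 0.00708333.
Each month: B ← B·(1+r) − €350.00.
Month 1: interest €37.47; balance after payment €4,977.47.
Month 2: interest €35.26; balance after payment €4,662.73.
Month 3: interest €33.03; balance after payment €4,345.76.

€4,345.76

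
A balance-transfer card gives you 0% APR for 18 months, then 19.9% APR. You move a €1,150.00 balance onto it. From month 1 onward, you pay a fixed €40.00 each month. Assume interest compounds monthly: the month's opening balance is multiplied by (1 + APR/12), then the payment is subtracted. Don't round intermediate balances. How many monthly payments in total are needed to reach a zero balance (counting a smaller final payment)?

Promo months 1–18 at r₀ = 0%/12 = 0; months 19+ at r₁ = 19.9%/12 = 0.0165833.
After month 18 (no interest yet): B = €1,150.00 − 18·€40.00 = €430.00.
Then at r₁ with €40.00/mo: n₂ = −ln(1 − r₁·B/P)/ln(1+r₁) ≈ 11.94 → 12 more payments.

30 payments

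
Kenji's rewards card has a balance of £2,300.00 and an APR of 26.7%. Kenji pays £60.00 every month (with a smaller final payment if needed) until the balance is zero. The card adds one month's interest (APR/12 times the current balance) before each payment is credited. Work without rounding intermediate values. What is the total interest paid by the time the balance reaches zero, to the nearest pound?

£2,926

Monthly rate r = 26.7%/12 = 2.225% = 0.02225.
Payoff takes n = ⌈−ln(1 − rB₀/P)/ln(1+r)⌉ = ⌈87.101⌉ = 88 payments; the last is £6.13.
Total paid = 87·£60.00 + £6.13 = £5,226.13.
Total interest = total paid − principal = £5,226.13 − £2,300.00 = £2,926.13.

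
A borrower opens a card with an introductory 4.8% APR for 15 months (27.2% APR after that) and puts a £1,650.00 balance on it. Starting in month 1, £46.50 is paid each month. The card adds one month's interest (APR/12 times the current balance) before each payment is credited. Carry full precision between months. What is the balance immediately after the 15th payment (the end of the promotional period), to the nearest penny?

£1,034.45

Promo months 1–15 at r₀ = 4.8%/12 = 0.004; months 16+ at r₁ = 27.2%/12 = 0.0226667.
After month 15: iterate B ← B·(1+r₀) − £46.50 for 15 months → £1,034.45.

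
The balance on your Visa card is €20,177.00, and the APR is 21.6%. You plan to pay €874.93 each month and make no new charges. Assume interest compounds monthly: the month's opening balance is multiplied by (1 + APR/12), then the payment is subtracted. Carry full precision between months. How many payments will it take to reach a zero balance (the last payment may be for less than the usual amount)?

Monthly rate r = 21.6%/12 = 1.8% = 0.018.
Recurrence: B ← B·(1+r) − €874.93.
Month 1: interest €363.19; balance after payment €19,665.26.
Month 2: interest €353.97; balance after payment €19,144.30.
Closed form: n = −ln(1 − rB₀/P)/ln(1+r) = −ln(0.5849)/ln(1.018) ≈ 30.063, so the balance reaches zero during payment 31.

31 months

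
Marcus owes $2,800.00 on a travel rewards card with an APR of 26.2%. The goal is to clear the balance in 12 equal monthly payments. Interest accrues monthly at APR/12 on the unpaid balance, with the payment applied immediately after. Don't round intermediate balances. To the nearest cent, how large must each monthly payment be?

Monthly rate r = 26.2%/12 = 2.18333% = 0.0218333.
Level-payment amortization: P = B₀·r / (1 − (1+r)^(−n)) = 2800.00·0.0218333 / (1 − 1.02183^(−12)).
Denominator 1 − (1+r)^(−12) = 0.228316506.
P = 61.1333 / 0.228316506 ≈ 267.76.

$267.76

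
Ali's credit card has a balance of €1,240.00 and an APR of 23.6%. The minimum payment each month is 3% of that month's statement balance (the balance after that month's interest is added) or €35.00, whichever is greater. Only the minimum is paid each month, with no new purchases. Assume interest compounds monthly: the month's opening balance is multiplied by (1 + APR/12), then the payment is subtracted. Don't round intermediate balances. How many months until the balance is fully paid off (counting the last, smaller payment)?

Monthly rate r = 23.6%/12 = 1.96667% = 0.0196667.
While 3% of the post-interest balance exceeds €35.00, each month B ← (B·(1+r))·(1 − 0.03), i.e. B shrinks by the factor (1+r)·0.97 = 0.98908.
This holds for months 1–8. Entering month 9 the balance is €1,135.69; 3% of the post-interest balance is now below €35.00, so the flat €35.00 minimum applies from here.
From month 9 a fixed €35.00 at rate r clears €1,135.69 in 53 more payments. Total: 8 + 53 = 61 months.

61 months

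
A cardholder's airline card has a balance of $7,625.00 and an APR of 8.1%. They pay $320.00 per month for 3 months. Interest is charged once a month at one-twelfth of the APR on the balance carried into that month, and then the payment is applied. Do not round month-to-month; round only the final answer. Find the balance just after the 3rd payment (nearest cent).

Monthly rate r = 8.1%/12 = 0.675% = 0.00675.
Each month: B ← B·(1+r) − $320.00.
Month 1: interest $51.47; balance after payment $7,356.47.
Month 2: interest $49.66; balance after payment $7,086.12.
Month 3: interest $47.83; balance after payment $6,813.96.

$6,813.96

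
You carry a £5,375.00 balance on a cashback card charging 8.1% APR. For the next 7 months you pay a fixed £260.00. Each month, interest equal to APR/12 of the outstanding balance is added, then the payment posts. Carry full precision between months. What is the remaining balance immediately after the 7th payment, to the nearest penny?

£3,776.90

Monthly rate r = 8.1%/12 = 0.675% = 0.00675.
Each month: B ← B·(1+r) − £260.00.
Month 1: interest £36.28; balance after payment £5,151.28.
Month 2: interest £34.77; balance after payment £4,926.05.
Month 3: interest £33.25; balance after payment £4,699.30.
Month 4: interest £31.72; balance after payment £4,471.02.
Month 5: interest £30.18; balance after payment £4,241.20.
Month 6: interest £28.63; balance after payment £4,009.83.
Month 7: interest £27.07; balance after payment £3,776.90.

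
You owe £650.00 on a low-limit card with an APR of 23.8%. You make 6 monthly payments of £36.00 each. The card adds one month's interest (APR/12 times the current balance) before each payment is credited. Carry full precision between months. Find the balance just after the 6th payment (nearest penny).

£504.29

Monthly rate r = 23.8%/12 = 1.98333% = 0.0198333.
Each month: B ← B·(1+r) − £36.00.
Month 1: interest £12.89; balance after payment £626.89.
Month 2: interest £12.43; balance after payment £603.33.
Month 3: interest £11.97; balance after payment £579.29.
Month 4: interest £11.49; balance after payment £554.78.
Month 5: interest £11.00; balance after payment £529.78.
Month 6: interest £10.51; balance after payment £504.29.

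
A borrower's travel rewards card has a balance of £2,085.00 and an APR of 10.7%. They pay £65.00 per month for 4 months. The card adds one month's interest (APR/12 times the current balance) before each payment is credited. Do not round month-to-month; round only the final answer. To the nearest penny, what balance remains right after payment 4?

Monthly rate r = 10.7%/12 = 0.891667% = 0.00891667.
Each month: B ← B·(1+r) − £65.00.
Month 1: interest £18.59; balance after payment £2,038.59.
Month 2: interest £18.18; balance after payment £1,991.77.
Month 3: interest £17.76; balance after payment £1,944.53.
Month 4: interest £17.34; balance after payment £1,896.87.

£1,896.87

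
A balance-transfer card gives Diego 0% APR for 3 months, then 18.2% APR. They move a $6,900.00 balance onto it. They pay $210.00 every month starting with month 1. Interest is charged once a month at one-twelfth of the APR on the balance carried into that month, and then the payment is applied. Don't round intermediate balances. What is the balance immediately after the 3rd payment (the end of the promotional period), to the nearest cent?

Promo months 1–3 at r₀ = 0%/12 = 0; months 4+ at r₁ = 18.2%/12 = 0.0151667.
After month 3 (no interest yet): B = $6,900.00 − 3·$210.00 = $6,270.00.

$6,270.00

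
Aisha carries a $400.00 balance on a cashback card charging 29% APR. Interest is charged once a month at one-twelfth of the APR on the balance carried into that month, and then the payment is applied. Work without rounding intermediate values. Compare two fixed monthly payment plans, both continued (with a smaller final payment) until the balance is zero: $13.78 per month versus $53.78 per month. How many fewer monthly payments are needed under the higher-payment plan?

42 fewer payments

Monthly rate r = 29%/12 = 2.41667% = 0.0241667.
At $13.78/mo: n = ⌈−ln(1 − rB₀/P)/ln(1+r)⌉ = 51 payments (last $8.71); total interest = total paid − $400.00 = $297.71.
At $53.78/mo: 9 payments (last $16.14); total interest $46.38.
Payments saved = 51 − 9 = 42.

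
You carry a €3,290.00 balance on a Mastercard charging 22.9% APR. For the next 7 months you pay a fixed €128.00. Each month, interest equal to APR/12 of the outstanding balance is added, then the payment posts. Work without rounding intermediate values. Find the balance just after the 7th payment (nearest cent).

€2,806.51

Monthly rate r = 22.9%/12 = 1.90833% = 0.0190833.
Each month: B ← B·(1+r) − €128.00.
Month 1: interest €62.78; balance after payment €3,224.78.
Month 2: interest €61.54; balance after payment €3,158.32.
Month 3: interest €60.27; balance after payment €3,090.60.
Month 4: interest €58.98; balance after payment €3,021.57.
Month 5: interest €57.66; balance after payment €2,951.24.
Month 6: interest €56.32; balance after payment €2,879.56.
Month 7: interest €54.95; balance after payment €2,806.51.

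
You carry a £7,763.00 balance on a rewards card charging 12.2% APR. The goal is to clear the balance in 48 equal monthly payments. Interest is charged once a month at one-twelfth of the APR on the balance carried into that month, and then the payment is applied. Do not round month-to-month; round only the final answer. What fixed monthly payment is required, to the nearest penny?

Monthly rate r = 12.2%/12 = 1.01667% = 0.0101667.
Level-payment amortization: P = B₀·r / (1 − (1+r)^(−n)) = 7763.00·0.0101667 / (1 − 1.01017^(−48)).
Denominator 1 − (1+r)^(−48) = 0.384632741.
P = 78.9238 / 0.384632741 ≈ 205.19.

£205.19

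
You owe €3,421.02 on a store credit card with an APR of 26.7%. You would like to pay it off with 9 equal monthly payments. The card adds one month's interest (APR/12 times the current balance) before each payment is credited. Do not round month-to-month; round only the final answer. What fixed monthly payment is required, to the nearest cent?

Monthly rate r = 26.7%/12 = 2.225% = 0.02225.
Level-payment amortization: P = B₀·r / (1 − (1+r)^(−n)) = 3421.02·0.02225 / (1 − 1.02225^(−9)).
Denominator 1 − (1+r)^(−9) = 0.179675038.
P = 76.1177 / 0.179675038 ≈ 423.64.

€423.64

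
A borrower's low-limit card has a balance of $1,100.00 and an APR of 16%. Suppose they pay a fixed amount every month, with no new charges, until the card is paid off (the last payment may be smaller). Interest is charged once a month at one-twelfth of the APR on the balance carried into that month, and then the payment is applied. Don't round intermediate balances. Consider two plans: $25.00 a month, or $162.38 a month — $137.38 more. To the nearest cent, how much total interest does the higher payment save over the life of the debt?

Monthly rate r = 16%/12 = 1.33333% = 0.0133333.
At $25.00/mo: n = ⌈−ln(1 − rB₀/P)/ln(1+r)⌉ = 67 payments (last $17.62); total interest = total paid − $1,100.00 = $567.62.
At $162.38/mo: 8 payments (last $24.03); total interest $60.69.
Interest saved = $567.62 − $60.69 = $506.93.

$506.93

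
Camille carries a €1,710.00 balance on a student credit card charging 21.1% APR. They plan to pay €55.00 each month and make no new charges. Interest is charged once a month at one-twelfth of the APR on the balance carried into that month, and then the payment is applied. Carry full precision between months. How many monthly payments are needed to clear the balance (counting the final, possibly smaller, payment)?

Monthly rate r = 21.1%/12 = 1.75833% = 0.0175833.
Recurrence: B ← B·(1+r) − €55.00.
Month 1: interest €30.07; balance after payment €1,685.07.
Month 2: interest €29.63; balance after payment €1,659.70.
Closed form: n = −ln(1 − rB₀/P)/ln(1+r) = −ln(0.45332)/ln(1.01758) ≈ 45.389, so the balance reaches zero during payment 46.

46 payments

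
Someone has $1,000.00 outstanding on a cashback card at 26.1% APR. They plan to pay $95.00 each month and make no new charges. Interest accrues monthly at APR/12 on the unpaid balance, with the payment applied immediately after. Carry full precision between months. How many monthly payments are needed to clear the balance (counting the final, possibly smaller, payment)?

Monthly rate r = 26.1%/12 = 2.175% = 0.02175.
Recurrence: B ← B·(1+r) − $95.00.
Month 1: interest $21.75; balance after payment $926.75.
Month 2: interest $20.16; balance after payment $851.91.
Closed form: n = −ln(1 − rB₀/P)/ln(1+r) = −ln(0.77105)/ln(1.02175) ≈ 12.083, so the balance reaches zero during payment 13.

13 months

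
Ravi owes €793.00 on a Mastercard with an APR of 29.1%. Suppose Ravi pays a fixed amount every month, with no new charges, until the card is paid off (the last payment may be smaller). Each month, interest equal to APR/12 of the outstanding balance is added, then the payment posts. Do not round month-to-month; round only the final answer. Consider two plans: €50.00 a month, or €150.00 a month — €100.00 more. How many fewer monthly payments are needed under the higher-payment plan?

15 fewer payments

Monthly rate r = 29.1%/12 = 2.425% = 0.02425.
At €50.00/mo: n = ⌈−ln(1 − rB₀/P)/ln(1+r)⌉ = 21 payments (last €13.22); total interest = total paid − €793.00 = €220.22.
At €150.00/mo: 6 payments (last €109.25); total interest €66.25.
Payments saved = 21 − 6 = 15.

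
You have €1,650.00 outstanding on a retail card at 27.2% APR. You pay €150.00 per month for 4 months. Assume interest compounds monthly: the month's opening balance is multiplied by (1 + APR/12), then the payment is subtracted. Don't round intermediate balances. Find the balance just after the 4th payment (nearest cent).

Monthly rate r = 27.2%/12 = 2.26667% = 0.0226667.
Each month: B ← B·(1+r) − €150.00.
Month 1: interest €37.40; balance after payment €1,537.40.
Month 2: interest €34.85; balance after payment €1,422.25.
Month 3: interest €32.24; balance after payment €1,304.49.
Month 4: interest €29.57; balance after payment €1,184.05.

€1,184.05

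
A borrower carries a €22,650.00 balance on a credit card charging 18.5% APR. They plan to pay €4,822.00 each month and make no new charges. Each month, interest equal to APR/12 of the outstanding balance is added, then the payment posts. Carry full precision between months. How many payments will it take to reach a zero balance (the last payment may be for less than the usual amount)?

5 payments

Monthly rate r = 18.5%/12 = 1.54167% = 0.0154167.
Recurrence: B ← B·(1+r) − €4,822.00.
Month 1: interest €349.19; balance after payment €18,177.19.
Month 2: interest €280.23; balance after payment €13,635.42.
Month 3: interest €210.21; balance after payment €9,023.63.
Month 4: interest €139.11; balance after payment €4,340.75.
Month 5: interest €66.92; balance after payment €0.00.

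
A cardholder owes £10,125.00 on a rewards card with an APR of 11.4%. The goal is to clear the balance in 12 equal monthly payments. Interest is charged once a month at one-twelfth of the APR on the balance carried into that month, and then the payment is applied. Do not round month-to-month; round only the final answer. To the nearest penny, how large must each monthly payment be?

£896.75

Monthly rate r = 11.4%/12 = 0.95% = 0.0095.
Level-payment amortization: P = B₀·r / (1 − (1+r)^(−n)) = 10125.00·0.0095 / (1 − 1.0095^(−12)).
Denominator 1 − (1+r)^(−12) = 0.107261796.
P = 96.1875 / 0.107261796 ≈ 896.75.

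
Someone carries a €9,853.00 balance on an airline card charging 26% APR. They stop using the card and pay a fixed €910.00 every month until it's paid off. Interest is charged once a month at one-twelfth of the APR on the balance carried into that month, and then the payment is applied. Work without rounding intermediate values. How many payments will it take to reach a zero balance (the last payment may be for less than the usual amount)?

13 payments

Monthly rate r = 26%/12 = 2.16667% = 0.0216667.
Recurrence: B ← B·(1+r) − €910.00.
Month 1: interest €213.48; balance after payment €9,156.48.
Month 2: interest €198.39; balance after payment €8,444.87.
Closed form: n = −ln(1 − rB₀/P)/ln(1+r) = −ln(0.7654)/ln(1.02167) ≈ 12.472, so the balance reaches zero during payment 13.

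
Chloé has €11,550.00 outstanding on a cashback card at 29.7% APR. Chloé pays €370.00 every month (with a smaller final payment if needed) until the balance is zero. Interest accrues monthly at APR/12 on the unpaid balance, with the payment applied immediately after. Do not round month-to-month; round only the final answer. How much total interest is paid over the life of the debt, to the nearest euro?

€10,865

Monthly rate r = 29.7%/12 = 2.475% = 0.02475.
Payoff takes n = ⌈−ln(1 − rB₀/P)/ln(1+r)⌉ = ⌈60.578⌉ = 61 payments; the last is €214.94.
Total paid = 60·€370.00 + €214.94 = €22,414.94.
Total interest = total paid − principal = €22,414.94 − €11,550.00 = €10,864.94.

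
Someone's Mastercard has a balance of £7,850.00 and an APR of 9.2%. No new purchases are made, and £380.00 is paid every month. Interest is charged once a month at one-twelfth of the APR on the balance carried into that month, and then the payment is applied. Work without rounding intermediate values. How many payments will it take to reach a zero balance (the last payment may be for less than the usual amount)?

Monthly rate r = 9.2%/12 = 0.766667% = 0.00766667.
Recurrence: B ← B·(1+r) − £380.00.
Month 1: interest £60.18; balance after payment £7,530.18.
Month 2: interest £57.73; balance after payment £7,207.91.
Closed form: n = −ln(1 − rB₀/P)/ln(1+r) = −ln(0.84162)/ln(1.00767) ≈ 22.576, so the balance reaches zero during payment 23.

23 payments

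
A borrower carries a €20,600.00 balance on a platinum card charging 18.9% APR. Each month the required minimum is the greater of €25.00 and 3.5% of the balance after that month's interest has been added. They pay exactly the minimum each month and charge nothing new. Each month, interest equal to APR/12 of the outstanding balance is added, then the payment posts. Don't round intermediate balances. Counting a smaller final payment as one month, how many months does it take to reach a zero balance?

Monthly rate r = 18.9%/12 = 1.575% = 0.01575.
While 3.5% of the post-interest balance exceeds €25.00, each month B ← (B·(1+r))·(1 − 0.035), i.e. B shrinks by the factor (1+r)·0.965 = 0.9802.
This holds for months 1–169. Entering month 170 the balance is €701.39; 3.5% of the post-interest balance is now below €25.00, so the flat €25.00 minimum applies from here.
From month 170 a fixed €25.00 at rate r clears €701.39 in 38 more payments. Total: 169 + 38 = 207 months.

207 months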